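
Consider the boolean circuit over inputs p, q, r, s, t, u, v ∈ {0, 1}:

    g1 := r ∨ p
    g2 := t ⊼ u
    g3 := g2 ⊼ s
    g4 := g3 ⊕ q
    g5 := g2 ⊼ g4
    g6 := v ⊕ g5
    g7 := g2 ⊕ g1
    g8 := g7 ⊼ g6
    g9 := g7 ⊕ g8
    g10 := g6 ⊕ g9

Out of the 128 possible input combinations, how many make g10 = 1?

40

g10 = g6 ⊕ g9 must be 1, so g6 and g9 differ.
Enumerating the 128 input combinations, 40 give g10 = 1 and 88 give g10 = 0.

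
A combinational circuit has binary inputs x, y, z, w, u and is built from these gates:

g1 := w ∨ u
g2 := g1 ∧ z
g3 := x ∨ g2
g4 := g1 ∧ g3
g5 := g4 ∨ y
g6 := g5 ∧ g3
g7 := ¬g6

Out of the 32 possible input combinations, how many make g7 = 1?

12

g7 = ¬g6 must be 1, so g6 = 0.
Enumerating the 32 input combinations, 12 give g7 = 1 and 20 give g7 = 0.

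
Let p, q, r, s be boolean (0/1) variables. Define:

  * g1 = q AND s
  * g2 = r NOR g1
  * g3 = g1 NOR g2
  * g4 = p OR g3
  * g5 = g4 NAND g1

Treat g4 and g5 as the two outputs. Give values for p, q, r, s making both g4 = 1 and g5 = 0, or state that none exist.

Check with p=1, q=1, r=1, s=1:
g1 = q AND s = 1 AND 1 = 1
g2 = r NOR g1 = 1 NOR 1 = 0
g3 = g1 NOR g2 = 1 NOR 0 = 0
g4 = p OR g3 = 1 OR 0 = 1
g5 = g4 NAND g1 = 1 NAND 1 = 0
So g4 = 1 and g5 = 0.

p=1, q=1, r=1, s=1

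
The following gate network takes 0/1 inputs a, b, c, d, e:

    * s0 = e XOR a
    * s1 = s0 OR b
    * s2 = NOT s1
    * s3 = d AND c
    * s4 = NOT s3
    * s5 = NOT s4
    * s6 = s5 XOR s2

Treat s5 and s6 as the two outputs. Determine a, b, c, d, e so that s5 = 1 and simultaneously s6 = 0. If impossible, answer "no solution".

a=0, b=0, c=1, d=1, e=0

Check with a=0, b=0, c=1, d=1, e=0:
s0 = e XOR a = 0 XOR 0 = 0
s1 = s0 OR b = 0 OR 0 = 0
s2 = NOT s1 = NOT 0 = 1
s3 = d AND c = 1 AND 1 = 1
s4 = NOT s3 = NOT 1 = 0
s5 = NOT s4 = NOT 0 = 1
s6 = s5 XOR s2 = 1 XOR 1 = 0
So s5 = 1 and s6 = 0.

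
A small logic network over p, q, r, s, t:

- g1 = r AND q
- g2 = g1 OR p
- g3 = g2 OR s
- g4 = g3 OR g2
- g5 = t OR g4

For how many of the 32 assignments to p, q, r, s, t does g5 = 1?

g5 = t OR g4 must be 1, so at least one of t, g4 is 1.
Enumerating the 32 input combinations, 29 give g5 = 1 and 3 give g5 = 0.

29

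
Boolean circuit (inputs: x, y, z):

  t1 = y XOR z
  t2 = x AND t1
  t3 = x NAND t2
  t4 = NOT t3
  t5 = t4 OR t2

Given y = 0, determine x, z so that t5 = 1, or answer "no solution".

x=1, z=1

t5 = t4 OR t2 must be 1, so at least one of t4, t2 is 1.
Check with y = 0 and x=1, z=1:
t1 = y XOR z = 0 XOR 1 = 1
t2 = x AND t1 = 1 AND 1 = 1
t3 = x NAND t2 = 1 NAND 1 = 0
t4 = NOT t3 = NOT 0 = 1
t5 = t4 OR t2 = 1 OR 1 = 1
So t5 = 1.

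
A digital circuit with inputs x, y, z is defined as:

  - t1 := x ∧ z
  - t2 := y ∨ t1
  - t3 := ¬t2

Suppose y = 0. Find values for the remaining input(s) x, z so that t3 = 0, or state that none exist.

Check with y = 0 and x=1, z=1:
t1 = x ∧ z = 1 ∧ 1 = 1
t2 = y ∨ t1 = 0 ∨ 1 = 1
t3 = ¬t2 = ¬1 = 0
So t3 = 0.

x=1, z=1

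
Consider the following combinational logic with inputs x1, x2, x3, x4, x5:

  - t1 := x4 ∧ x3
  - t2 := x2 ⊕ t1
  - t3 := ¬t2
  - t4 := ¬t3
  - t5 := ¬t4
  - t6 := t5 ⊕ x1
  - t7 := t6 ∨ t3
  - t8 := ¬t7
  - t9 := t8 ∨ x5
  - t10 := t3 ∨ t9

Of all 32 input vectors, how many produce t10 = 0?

4

t10 = t3 ∨ t9 must be 0, so both t3 = 0 and t9 = 0.
t3 = ¬t2 must be 0, so t2 = 1.
Satisfying assignments:
  x1=1, x2=0, x3=1, x4=1, x5=0
  x1=1, x2=1, x3=0, x4=0, x5=0
  x1=1, x2=1, x3=0, x4=1, x5=0
  x1=1, x2=1, x3=1, x4=0, x5=0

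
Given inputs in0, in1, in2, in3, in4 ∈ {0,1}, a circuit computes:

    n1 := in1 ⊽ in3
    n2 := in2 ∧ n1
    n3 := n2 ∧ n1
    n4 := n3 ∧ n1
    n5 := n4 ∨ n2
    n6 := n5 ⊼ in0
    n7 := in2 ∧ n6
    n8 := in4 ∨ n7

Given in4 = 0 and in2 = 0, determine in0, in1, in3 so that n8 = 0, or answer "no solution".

n8 = in4 ∨ n7 must be 0, so both in4 = 0 and n7 = 0.
Check with in4 = 0 and in2 = 0 and in0=1, in1=1, in3=1:
n1 = in1 ⊽ in3 = 1 ⊽ 1 = 0
n2 = in2 ∧ n1 = 0 ∧ 0 = 0
n3 = n2 ∧ n1 = 0 ∧ 0 = 0
n4 = n3 ∧ n1 = 0 ∧ 0 = 0
n5 = n4 ∨ n2 = 0 ∨ 0 = 0
n6 = n5 ⊼ in0 = 0 ⊼ 1 = 1
n7 = in2 ∧ n6 = 0 ∧ 1 = 0
n8 = in4 ∨ n7 = 0 ∨ 0 = 0
So n8 = 0.

in0=1, in1=1, in3=1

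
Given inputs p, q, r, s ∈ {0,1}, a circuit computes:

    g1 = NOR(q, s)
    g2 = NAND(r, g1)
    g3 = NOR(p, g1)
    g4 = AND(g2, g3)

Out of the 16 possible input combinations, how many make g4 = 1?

g4 = AND(g2, g3) must be 1, so both g2 = 1 and g3 = 1.
g2 = NAND(r, g1) must be 1, so at least one of r, g1 is 0.
g3 = NOR(p, g1) must be 1, so both p = 0 and g1 = 0.
Satisfying assignments:
  p=0, q=0, r=0, s=1
  p=0, q=0, r=1, s=1
  p=0, q=1, r=0, s=0
  p=0, q=1, r=0, s=1
  p=0, q=1, r=1, s=0
  p=0, q=1, r=1, s=1

6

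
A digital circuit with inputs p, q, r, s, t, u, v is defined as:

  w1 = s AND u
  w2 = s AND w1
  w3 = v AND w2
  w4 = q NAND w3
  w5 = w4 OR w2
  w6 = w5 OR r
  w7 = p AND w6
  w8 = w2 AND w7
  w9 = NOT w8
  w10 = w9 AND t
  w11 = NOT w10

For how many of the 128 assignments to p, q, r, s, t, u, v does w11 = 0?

56

w11 = NOT w10 must be 0, so w10 = 1.
w10 = w9 AND t must be 1, so both w9 = 1 and t = 1.
Enumerating the 128 input combinations, 56 give w11 = 0 and 72 give w11 = 1.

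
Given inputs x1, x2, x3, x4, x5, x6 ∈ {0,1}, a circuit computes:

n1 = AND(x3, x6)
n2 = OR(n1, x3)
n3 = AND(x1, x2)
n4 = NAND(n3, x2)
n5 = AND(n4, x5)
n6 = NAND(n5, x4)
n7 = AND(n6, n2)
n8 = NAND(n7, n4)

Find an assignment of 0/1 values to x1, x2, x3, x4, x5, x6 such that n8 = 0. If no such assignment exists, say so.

n8 = NAND(n7, n4) must be 0, so both n7 = 1 and n4 = 1.
n7 = AND(n6, n2) must be 1, so both n6 = 1 and n2 = 1.
Check with x1=1, x2=0, x3=1, x4=1, x5=0, x6=1:
n1 = AND(x3, x6) = AND(1, 1) = 1
n2 = OR(n1, x3) = OR(1, 1) = 1
n3 = AND(x1, x2) = AND(1, 0) = 0
n4 = NAND(n3, x2) = NAND(0, 0) = 1
n5 = AND(n4, x5) = AND(1, 0) = 0
n6 = NAND(n5, x4) = NAND(0, 1) = 1
n7 = AND(n6, n2) = AND(1, 1) = 1
n8 = NAND(n7, n4) = NAND(1, 1) = 0
So n8 = 0 as required.

x1=1, x2=0, x3=1, x4=1, x5=0, x6=1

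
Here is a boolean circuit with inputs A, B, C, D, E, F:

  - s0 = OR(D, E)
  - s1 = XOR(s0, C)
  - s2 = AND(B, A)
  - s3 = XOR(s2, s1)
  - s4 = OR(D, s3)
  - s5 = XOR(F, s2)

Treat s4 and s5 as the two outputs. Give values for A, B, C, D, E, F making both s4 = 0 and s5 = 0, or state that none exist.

A=1 B=0 C=0 D=0 E=0 F=0

Check with A=1 B=0 C=0 D=0 E=0 F=0:
s0 = OR(D, E) = OR(0, 0) = 0
s1 = XOR(s0, C) = XOR(0, 0) = 0
s2 = AND(B, A) = AND(0, 1) = 0
s3 = XOR(s2, s1) = XOR(0, 0) = 0
s4 = OR(D, s3) = OR(0, 0) = 0
s5 = XOR(F, s2) = XOR(0, 0) = 0
So s4 = 0 and s5 = 0.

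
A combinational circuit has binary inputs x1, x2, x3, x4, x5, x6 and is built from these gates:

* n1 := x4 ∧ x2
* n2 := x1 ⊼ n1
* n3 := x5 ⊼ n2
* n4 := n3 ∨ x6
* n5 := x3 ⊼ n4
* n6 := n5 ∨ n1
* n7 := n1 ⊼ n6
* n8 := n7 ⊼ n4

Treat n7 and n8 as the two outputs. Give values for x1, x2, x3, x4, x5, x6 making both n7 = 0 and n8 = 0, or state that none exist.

no solution exists

Across all 64 input combinations, none give both n7 = 0 and n8 = 0.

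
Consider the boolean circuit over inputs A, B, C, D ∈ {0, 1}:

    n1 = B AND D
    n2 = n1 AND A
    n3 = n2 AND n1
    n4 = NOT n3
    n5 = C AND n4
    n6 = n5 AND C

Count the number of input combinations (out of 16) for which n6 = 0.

9

n6 = n5 AND C must be 0, so at least one of n5, C is 0.
Enumerating the 16 input combinations, 9 give n6 = 0 and 7 give n6 = 1.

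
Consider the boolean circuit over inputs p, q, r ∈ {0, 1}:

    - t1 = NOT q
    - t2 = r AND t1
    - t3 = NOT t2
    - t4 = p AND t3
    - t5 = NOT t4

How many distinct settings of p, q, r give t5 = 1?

5

t5 = NOT t4 must be 1, so t4 = 0.
t4 = p AND t3 must be 0, so at least one of p, t3 is 0.
Enumerating the 8 input combinations, 5 give t5 = 1 and 3 give t5 = 0.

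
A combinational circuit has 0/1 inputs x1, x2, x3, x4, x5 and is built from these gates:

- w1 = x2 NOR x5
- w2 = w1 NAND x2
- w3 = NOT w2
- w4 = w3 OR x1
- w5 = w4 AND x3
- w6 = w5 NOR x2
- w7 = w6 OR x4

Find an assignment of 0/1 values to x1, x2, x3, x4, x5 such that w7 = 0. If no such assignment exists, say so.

x1=1, x2=1, x3=0, x4=0, x5=0

w7 = w6 OR x4 must be 0, so both w6 = 0 and x4 = 0.
w6 = w5 NOR x2 must be 0, so at least one of w5, x2 is 1.
Check with x1=1, x2=1, x3=0, x4=0, x5=0:
w1 = x2 NOR x5 = 1 NOR 0 = 0
w2 = w1 NAND x2 = 0 NAND 1 = 1
w3 = NOT w2 = NOT 1 = 0
w4 = w3 OR x1 = 0 OR 1 = 1
w5 = w4 AND x3 = 1 AND 0 = 0
w6 = w5 NOR x2 = 0 NOR 1 = 0
w7 = w6 OR x4 = 0 OR 0 = 0
So w7 = 0 as required.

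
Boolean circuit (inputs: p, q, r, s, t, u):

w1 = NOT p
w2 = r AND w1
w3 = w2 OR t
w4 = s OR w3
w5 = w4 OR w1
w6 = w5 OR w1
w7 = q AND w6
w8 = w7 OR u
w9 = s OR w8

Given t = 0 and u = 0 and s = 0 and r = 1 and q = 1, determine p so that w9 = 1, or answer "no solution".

Check with t = 0 and u = 0 and s = 0 and r = 1 and q = 1 and p=0:
w1 = NOT p = NOT 0 = 1
w2 = r AND w1 = 1 AND 1 = 1
w3 = w2 OR t = 1 OR 0 = 1
w4 = s OR w3 = 0 OR 1 = 1
w5 = w4 OR w1 = 1 OR 1 = 1
w6 = w5 OR w1 = 1 OR 1 = 1
w7 = q AND w6 = 1 AND 1 = 1
w8 = w7 OR u = 1 OR 0 = 1
w9 = s OR w8 = 0 OR 1 = 1
So w9 = 1.

p=0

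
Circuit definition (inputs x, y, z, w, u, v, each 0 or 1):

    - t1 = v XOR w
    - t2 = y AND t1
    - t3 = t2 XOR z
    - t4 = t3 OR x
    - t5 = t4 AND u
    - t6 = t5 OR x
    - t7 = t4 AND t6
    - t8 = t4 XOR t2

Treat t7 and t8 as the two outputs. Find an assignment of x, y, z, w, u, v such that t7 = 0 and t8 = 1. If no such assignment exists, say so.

Check with x=0 y=0 z=1 w=1 u=0 v=0:
t1 = v XOR w = 0 XOR 1 = 1
t2 = y AND t1 = 0 AND 1 = 0
t3 = t2 XOR z = 0 XOR 1 = 1
t4 = t3 OR x = 1 OR 0 = 1
t5 = t4 AND u = 1 AND 0 = 0
t6 = t5 OR x = 0 OR 0 = 0
t7 = t4 AND t6 = 1 AND 0 = 0
t8 = t4 XOR t2 = 1 XOR 0 = 1
So t7 = 0 and t8 = 1.

x=0 y=0 z=1 w=1 u=0 v=0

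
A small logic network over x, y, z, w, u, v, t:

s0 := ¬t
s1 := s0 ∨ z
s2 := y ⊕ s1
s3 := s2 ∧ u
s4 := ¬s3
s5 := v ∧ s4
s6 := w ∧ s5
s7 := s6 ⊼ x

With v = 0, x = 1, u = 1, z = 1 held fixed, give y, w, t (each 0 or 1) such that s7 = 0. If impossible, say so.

no solution exists

With v = 0, x = 1, u = 1, z = 1 fixed, none of the 8 settings of y, w, t give s7 = 0.
For example, with y=1, w=0, t=0:
s0 = ¬t = ¬0 = 1
s1 = s0 ∨ z = 1 ∨ 1 = 1
s2 = y ⊕ s1 = 1 ⊕ 1 = 0
s3 = s2 ∧ u = 0 ∧ 1 = 0
s4 = ¬s3 = ¬0 = 1
s5 = v ∧ s4 = 0 ∧ 1 = 0
s6 = w ∧ s5 = 0 ∧ 0 = 0
s7 = s6 ⊼ x = 0 ⊼ 1 = 1
giving s7 = 1 ≠ 0.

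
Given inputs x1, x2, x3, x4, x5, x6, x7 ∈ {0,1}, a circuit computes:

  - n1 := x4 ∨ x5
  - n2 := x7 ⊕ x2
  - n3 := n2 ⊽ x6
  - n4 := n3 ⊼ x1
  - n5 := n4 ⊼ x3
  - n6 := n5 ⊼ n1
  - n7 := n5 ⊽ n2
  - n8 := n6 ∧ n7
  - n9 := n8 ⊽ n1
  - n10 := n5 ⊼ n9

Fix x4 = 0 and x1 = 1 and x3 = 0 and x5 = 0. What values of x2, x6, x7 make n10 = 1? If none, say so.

With x4 = 0 and x1 = 1 and x3 = 0 and x5 = 0 fixed, none of the 8 settings of x2, x6, x7 give n10 = 1.
For example, with x2=0, x6=0, x7=0:
n1 = x4 ∨ x5 = 0 ∨ 0 = 0
n2 = x7 ⊕ x2 = 0 ⊕ 0 = 0
n3 = n2 ⊽ x6 = 0 ⊽ 0 = 1
n4 = n3 ⊼ x1 = 1 ⊼ 1 = 0
n5 = n4 ⊼ x3 = 0 ⊼ 0 = 1
n6 = n5 ⊼ n1 = 1 ⊼ 0 = 1
n7 = n5 ⊽ n2 = 1 ⊽ 0 = 0
n8 = n6 ∧ n7 = 1 ∧ 0 = 0
n9 = n8 ⊽ n1 = 0 ⊽ 0 = 1
n10 = n5 ⊼ n9 = 1 ⊼ 1 = 0
giving n10 = 0 ≠ 1.

no solution exists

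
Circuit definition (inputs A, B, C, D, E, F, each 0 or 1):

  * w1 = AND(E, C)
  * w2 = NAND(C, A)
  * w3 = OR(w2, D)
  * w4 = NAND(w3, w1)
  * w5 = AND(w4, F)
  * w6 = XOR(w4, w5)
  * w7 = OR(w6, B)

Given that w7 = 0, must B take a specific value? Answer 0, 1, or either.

0

w7 = OR(w6, B) must be 0, so both w6 = 0 and B = 0.
w6 = XOR(w4, w5) must be 0, so w4 and w5 are equal.
Every assignment with w7 = 0 has B = 0; there are 19 such assignment(s).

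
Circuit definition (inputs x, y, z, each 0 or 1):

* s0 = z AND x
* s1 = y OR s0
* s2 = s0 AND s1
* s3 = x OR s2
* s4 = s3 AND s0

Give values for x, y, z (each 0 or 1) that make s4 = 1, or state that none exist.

x=1, y=0, z=1

Check with x=1, y=0, z=1:
s0 = z AND x = 1 AND 1 = 1
s1 = y OR s0 = 0 OR 1 = 1
s2 = s0 AND s1 = 1 AND 1 = 1
s3 = x OR s2 = 1 OR 1 = 1
s4 = s3 AND s0 = 1 AND 1 = 1
So s4 = 1 as required.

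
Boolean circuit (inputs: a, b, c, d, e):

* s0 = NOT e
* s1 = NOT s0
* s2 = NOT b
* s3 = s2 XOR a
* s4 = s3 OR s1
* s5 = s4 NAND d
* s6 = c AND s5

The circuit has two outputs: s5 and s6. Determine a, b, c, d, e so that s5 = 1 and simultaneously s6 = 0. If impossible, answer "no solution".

a=1 b=1 c=0 d=0 e=0

Check with a=1 b=1 c=0 d=0 e=0:
s0 = NOT e = NOT 0 = 1
s1 = NOT s0 = NOT 1 = 0
s2 = NOT b = NOT 1 = 0
s3 = s2 XOR a = 0 XOR 1 = 1
s4 = s3 OR s1 = 1 OR 0 = 1
s5 = s4 NAND d = 1 NAND 0 = 1
s6 = c AND s5 = 0 AND 1 = 0
So s5 = 1 and s6 = 0.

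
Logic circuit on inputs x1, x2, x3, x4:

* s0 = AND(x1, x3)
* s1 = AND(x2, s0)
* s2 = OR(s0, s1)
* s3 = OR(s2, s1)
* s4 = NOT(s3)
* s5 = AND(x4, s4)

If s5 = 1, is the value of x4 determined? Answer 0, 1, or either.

s5 = AND(x4, s4) must be 1, so both x4 = 1 and s4 = 1.
Every assignment with s5 = 1 has x4 = 1; there are 6 such assignment(s).

1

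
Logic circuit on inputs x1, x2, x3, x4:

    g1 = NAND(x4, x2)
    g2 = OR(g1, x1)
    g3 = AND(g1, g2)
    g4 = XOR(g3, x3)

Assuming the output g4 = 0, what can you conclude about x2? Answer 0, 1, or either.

Both values of x2 occur among assignments with g4 = 0:
  x2=0: x1=0, x2=0, x3=1, x4=0
  x2=1: x1=0, x2=1, x3=0, x4=1

either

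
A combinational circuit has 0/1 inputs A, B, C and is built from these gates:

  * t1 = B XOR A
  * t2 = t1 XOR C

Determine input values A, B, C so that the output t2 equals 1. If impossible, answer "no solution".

A=0 B=0 C=1

Check with A=0 B=0 C=1:
t1 = B XOR A = 0 XOR 0 = 0
t2 = t1 XOR C = 0 XOR 1 = 1
So t2 = 1 as required.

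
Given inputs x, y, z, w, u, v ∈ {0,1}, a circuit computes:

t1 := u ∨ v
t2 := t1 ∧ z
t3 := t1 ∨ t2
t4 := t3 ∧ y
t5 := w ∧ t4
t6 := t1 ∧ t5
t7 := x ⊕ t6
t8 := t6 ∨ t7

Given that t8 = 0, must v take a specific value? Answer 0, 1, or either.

Both values of v occur among assignments with t8 = 0:
  v=0: x=0, y=0, z=0, w=0, u=0, v=0
  v=1: x=0, y=0, z=0, w=0, u=0, v=1

either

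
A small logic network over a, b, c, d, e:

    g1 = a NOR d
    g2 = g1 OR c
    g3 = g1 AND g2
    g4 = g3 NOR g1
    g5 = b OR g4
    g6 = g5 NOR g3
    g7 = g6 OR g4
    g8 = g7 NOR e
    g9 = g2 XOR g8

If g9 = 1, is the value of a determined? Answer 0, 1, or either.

either

Both values of a occur among assignments with g9 = 1:
  a=0: a=0, b=0, c=0, d=0, e=1
  a=1: a=1, b=0, c=1, d=0, e=0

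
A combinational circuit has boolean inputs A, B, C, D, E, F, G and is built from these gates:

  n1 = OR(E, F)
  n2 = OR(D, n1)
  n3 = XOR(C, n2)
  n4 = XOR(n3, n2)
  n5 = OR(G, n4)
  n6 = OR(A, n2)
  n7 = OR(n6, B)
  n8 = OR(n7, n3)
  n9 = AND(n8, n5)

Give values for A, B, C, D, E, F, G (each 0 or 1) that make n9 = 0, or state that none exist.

A=0, B=0, C=0, D=0, E=0, F=0, G=1

n9 = AND(n8, n5) must be 0, so at least one of n8, n5 is 0.
Check with A=0, B=0, C=0, D=0, E=0, F=0, G=1:
n1 = OR(E, F) = OR(0, 0) = 0
n2 = OR(D, n1) = OR(0, 0) = 0
n3 = XOR(C, n2) = XOR(0, 0) = 0
n4 = XOR(n3, n2) = XOR(0, 0) = 0
n5 = OR(G, n4) = OR(1, 0) = 1
n6 = OR(A, n2) = OR(0, 0) = 0
n7 = OR(n6, B) = OR(0, 0) = 0
n8 = OR(n7, n3) = OR(0, 0) = 0
n9 = AND(n8, n5) = AND(0, 1) = 0
So n9 = 0 as required.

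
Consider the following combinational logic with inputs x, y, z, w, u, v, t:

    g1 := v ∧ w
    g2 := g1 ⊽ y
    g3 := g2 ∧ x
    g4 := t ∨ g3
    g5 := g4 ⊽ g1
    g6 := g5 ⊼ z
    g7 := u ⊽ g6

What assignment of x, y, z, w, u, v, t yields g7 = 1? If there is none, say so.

x=0, y=1, z=1, w=0, u=0, v=0, t=0

g7 = u ⊽ g6 must be 1, so both u = 0 and g6 = 0.
g6 = g5 ⊼ z must be 0, so both g5 = 1 and z = 1.
Check with x=0, y=1, z=1, w=0, u=0, v=0, t=0:
g1 = v ∧ w = 0 ∧ 0 = 0
g2 = g1 ⊽ y = 0 ⊽ 1 = 0
g3 = g2 ∧ x = 0 ∧ 0 = 0
g4 = t ∨ g3 = 0 ∨ 0 = 0
g5 = g4 ⊽ g1 = 0 ⊽ 0 = 1
g6 = g5 ⊼ z = 1 ⊼ 1 = 0
g7 = u ⊽ g6 = 0 ⊽ 0 = 1
So g7 = 1 as required.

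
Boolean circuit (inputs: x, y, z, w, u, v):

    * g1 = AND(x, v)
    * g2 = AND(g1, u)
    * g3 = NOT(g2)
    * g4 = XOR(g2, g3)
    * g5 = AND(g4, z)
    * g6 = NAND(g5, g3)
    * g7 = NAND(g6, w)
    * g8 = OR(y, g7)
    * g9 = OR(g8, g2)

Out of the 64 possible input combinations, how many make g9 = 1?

g9 = OR(g8, g2) must be 1, so at least one of g8, g2 is 1.
Enumerating the 64 input combinations, 57 give g9 = 1 and 7 give g9 = 0.

57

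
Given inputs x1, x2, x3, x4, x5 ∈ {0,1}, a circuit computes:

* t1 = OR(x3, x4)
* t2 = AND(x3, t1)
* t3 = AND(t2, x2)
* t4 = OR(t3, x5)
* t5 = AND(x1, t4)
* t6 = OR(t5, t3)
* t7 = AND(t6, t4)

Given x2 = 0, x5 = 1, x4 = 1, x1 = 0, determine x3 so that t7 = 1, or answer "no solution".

no solution exists

With x2 = 0, x5 = 1, x4 = 1, x1 = 0 fixed, none of the 2 settings of x3 give t7 = 1.
For example, with x3=1:
t1 = OR(x3, x4) = OR(1, 1) = 1
t2 = AND(x3, t1) = AND(1, 1) = 1
t3 = AND(t2, x2) = AND(1, 0) = 0
t4 = OR(t3, x5) = OR(0, 1) = 1
t5 = AND(x1, t4) = AND(0, 1) = 0
t6 = OR(t5, t3) = OR(0, 0) = 0
t7 = AND(t6, t4) = AND(0, 1) = 0
giving t7 = 0 ≠ 1.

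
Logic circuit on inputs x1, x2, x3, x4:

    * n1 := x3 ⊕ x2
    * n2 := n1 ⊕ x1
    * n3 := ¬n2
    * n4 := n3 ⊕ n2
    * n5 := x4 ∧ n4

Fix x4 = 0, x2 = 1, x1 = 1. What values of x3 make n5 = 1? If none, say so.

With x4 = 0, x2 = 1, x1 = 1 fixed, none of the 2 settings of x3 give n5 = 1.
For example, with x3=1:
n1 = x3 ⊕ x2 = 1 ⊕ 1 = 0
n2 = n1 ⊕ x1 = 0 ⊕ 1 = 1
n3 = ¬n2 = ¬1 = 0
n4 = n3 ⊕ n2 = 0 ⊕ 1 = 1
n5 = x4 ∧ n4 = 0 ∧ 1 = 0
giving n5 = 0 ≠ 1.

no solution exists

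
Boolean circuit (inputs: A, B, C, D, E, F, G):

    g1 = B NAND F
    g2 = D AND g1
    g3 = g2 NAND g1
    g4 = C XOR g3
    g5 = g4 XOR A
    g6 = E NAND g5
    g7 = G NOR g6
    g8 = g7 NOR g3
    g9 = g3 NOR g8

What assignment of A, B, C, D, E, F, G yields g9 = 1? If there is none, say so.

A=0, B=0, C=1, D=1, E=1, F=1, G=0

g9 = g3 NOR g8 must be 1, so both g3 = 0 and g8 = 0.
g3 = g2 NAND g1 must be 0, so both g2 = 1 and g1 = 1.
Check with A=0, B=0, C=1, D=1, E=1, F=1, G=0:
g1 = B NAND F = 0 NAND 1 = 1
g2 = D AND g1 = 1 AND 1 = 1
g3 = g2 NAND g1 = 1 NAND 1 = 0
g4 = C XOR g3 = 1 XOR 0 = 1
g5 = g4 XOR A = 1 XOR 0 = 1
g6 = E NAND g5 = 1 NAND 1 = 0
g7 = G NOR g6 = 0 NOR 0 = 1
g8 = g7 NOR g3 = 1 NOR 0 = 0
g9 = g3 NOR g8 = 0 NOR 0 = 1
So g9 = 1 as required.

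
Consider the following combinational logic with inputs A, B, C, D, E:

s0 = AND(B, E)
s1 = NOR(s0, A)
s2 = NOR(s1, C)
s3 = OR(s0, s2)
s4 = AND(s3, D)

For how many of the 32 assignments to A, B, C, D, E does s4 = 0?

s4 = AND(s3, D) must be 0, so at least one of s3, D is 0.
Enumerating the 32 input combinations, 25 give s4 = 0 and 7 give s4 = 1.

25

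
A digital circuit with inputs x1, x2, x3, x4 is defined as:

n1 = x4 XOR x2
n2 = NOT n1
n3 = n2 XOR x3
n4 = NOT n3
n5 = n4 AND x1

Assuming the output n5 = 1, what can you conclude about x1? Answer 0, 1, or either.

n5 = n4 AND x1 must be 1, so both n4 = 1 and x1 = 1.
n4 = NOT n3 must be 1, so n3 = 0.
Every assignment with n5 = 1 has x1 = 1; there are 4 such assignment(s).
  x1=1, x2=0, x3=0, x4=1
  x1=1, x2=0, x3=1, x4=0
  x1=1, x2=1, x3=0, x4=0
  x1=1, x2=1, x3=1, x4=1

1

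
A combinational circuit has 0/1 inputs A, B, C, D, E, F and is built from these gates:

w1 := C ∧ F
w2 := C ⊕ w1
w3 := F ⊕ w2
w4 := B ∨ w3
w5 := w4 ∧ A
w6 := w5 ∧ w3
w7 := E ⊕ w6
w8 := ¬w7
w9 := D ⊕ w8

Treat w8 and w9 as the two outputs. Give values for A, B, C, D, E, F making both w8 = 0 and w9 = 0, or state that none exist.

Check with A=1, B=0, C=1, D=0, E=0, F=0:
w1 = C ∧ F = 1 ∧ 0 = 0
w2 = C ⊕ w1 = 1 ⊕ 0 = 1
w3 = F ⊕ w2 = 0 ⊕ 1 = 1
w4 = B ∨ w3 = 0 ∨ 1 = 1
w5 = w4 ∧ A = 1 ∧ 1 = 1
w6 = w5 ∧ w3 = 1 ∧ 1 = 1
w7 = E ⊕ w6 = 0 ⊕ 1 = 1
w8 = ¬w7 = ¬1 = 0
w9 = D ⊕ w8 = 0 ⊕ 0 = 0
So w8 = 0 and w9 = 0.

A=1, B=0, C=1, D=0, E=0, F=0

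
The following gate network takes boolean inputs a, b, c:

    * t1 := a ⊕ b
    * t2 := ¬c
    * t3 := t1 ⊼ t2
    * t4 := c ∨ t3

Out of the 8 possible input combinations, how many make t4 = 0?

t4 = c ∨ t3 must be 0, so both c = 0 and t3 = 0.
t3 = t1 ⊼ t2 must be 0, so both t1 = 1 and t2 = 1.
t1 = a ⊕ b must be 1, so a and b differ.
Satisfying assignments:
  a=0, b=1, c=0
  a=1, b=0, c=0

2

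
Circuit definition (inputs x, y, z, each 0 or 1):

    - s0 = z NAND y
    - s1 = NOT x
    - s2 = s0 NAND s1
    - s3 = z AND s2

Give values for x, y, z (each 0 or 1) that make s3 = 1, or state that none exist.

s3 = z AND s2 must be 1, so both z = 1 and s2 = 1.
s2 = s0 NAND s1 must be 1, so at least one of s0, s1 is 0.
Check with x=1, y=0, z=1:
s0 = z NAND y = 1 NAND 0 = 1
s1 = NOT x = NOT 1 = 0
s2 = s0 NAND s1 = 1 NAND 0 = 1
s3 = z AND s2 = 1 AND 1 = 1
So s3 = 1 as required.

x=1, y=0, z=1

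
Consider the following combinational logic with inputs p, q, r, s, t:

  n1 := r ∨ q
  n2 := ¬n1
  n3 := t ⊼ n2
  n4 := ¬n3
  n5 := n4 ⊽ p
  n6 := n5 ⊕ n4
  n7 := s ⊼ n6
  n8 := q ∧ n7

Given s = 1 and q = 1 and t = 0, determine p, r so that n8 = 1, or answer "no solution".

Check with s = 1 and q = 1 and t = 0 and p=1, r=1:
n1 = r ∨ q = 1 ∨ 1 = 1
n2 = ¬n1 = ¬1 = 0
n3 = t ⊼ n2 = 0 ⊼ 0 = 1
n4 = ¬n3 = ¬1 = 0
n5 = n4 ⊽ p = 0 ⊽ 1 = 0
n6 = n5 ⊕ n4 = 0 ⊕ 0 = 0
n7 = s ⊼ n6 = 1 ⊼ 0 = 1
n8 = q ∧ n7 = 1 ∧ 1 = 1
So n8 = 1.

p=1, r=1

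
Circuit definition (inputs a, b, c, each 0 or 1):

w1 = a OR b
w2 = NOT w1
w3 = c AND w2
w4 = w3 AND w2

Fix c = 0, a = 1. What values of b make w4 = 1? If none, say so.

no solution exists

With c = 0, a = 1 fixed, none of the 2 settings of b give w4 = 1.
For example, with b=0:
w1 = a OR b = 1 OR 0 = 1
w2 = NOT w1 = NOT 1 = 0
w3 = c AND w2 = 0 AND 0 = 0
w4 = w3 AND w2 = 0 AND 0 = 0
giving w4 = 0 ≠ 1.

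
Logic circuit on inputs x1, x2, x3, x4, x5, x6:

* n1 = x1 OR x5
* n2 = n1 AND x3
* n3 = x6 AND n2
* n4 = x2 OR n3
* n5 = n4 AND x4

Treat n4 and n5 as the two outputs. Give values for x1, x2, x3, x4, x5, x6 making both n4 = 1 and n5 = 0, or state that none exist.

x1=1 x2=0 x3=1 x4=0 x5=1 x6=1

Check with x1=1 x2=0 x3=1 x4=0 x5=1 x6=1:
n1 = x1 OR x5 = 1 OR 1 = 1
n2 = n1 AND x3 = 1 AND 1 = 1
n3 = x6 AND n2 = 1 AND 1 = 1
n4 = x2 OR n3 = 0 OR 1 = 1
n5 = n4 AND x4 = 1 AND 0 = 0
So n4 = 1 and n5 = 0.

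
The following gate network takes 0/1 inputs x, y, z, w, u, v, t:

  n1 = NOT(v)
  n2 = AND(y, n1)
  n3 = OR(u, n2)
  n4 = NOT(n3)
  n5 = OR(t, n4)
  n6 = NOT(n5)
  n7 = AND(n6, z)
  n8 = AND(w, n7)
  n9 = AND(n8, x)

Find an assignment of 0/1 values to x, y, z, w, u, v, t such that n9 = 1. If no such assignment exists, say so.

x=1 y=0 z=1 w=1 u=1 v=0 t=0

n9 = AND(n8, x) must be 1, so both n8 = 1 and x = 1.
n8 = AND(w, n7) must be 1, so both w = 1 and n7 = 1.
n7 = AND(n6, z) must be 1, so both n6 = 1 and z = 1.
Check with x=1 y=0 z=1 w=1 u=1 v=0 t=0:
n1 = NOT(v) = NOT 0 = 1
n2 = AND(y, n1) = AND(0, 1) = 0
n3 = OR(u, n2) = OR(1, 0) = 1
n4 = NOT(n3) = NOT 1 = 0
n5 = OR(t, n4) = OR(0, 0) = 0
n6 = NOT(n5) = NOT 0 = 1
n7 = AND(n6, z) = AND(1, 1) = 1
n8 = AND(w, n7) = AND(1, 1) = 1
n9 = AND(n8, x) = AND(1, 1) = 1
So n9 = 1 as required.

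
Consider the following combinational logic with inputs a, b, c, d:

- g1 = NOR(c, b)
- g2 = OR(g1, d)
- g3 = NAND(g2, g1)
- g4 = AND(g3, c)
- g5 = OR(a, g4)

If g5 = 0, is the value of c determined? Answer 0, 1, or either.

g5 = OR(a, g4) must be 0, so both a = 0 and g4 = 0.
g4 = AND(g3, c) must be 0, so at least one of g3, c is 0.
Every assignment with g5 = 0 has c = 0; there are 4 such assignment(s).
  a=0, b=0, c=0, d=0
  a=0, b=0, c=0, d=1
  a=0, b=1, c=0, d=0
  a=0, b=1, c=0, d=1

0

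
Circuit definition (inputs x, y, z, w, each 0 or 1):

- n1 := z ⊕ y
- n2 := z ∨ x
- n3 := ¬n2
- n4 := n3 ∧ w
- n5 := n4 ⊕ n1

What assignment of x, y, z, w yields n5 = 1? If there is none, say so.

n5 = n4 ⊕ n1 must be 1, so n4 and n1 differ.
Check with x=0 y=1 z=0 w=0:
n1 = z ⊕ y = 0 ⊕ 1 = 1
n2 = z ∨ x = 0 ∨ 0 = 0
n3 = ¬n2 = ¬0 = 1
n4 = n3 ∧ w = 1 ∧ 0 = 0
n5 = n4 ⊕ n1 = 0 ⊕ 1 = 1
So n5 = 1 as required.

x=0 y=1 z=0 w=0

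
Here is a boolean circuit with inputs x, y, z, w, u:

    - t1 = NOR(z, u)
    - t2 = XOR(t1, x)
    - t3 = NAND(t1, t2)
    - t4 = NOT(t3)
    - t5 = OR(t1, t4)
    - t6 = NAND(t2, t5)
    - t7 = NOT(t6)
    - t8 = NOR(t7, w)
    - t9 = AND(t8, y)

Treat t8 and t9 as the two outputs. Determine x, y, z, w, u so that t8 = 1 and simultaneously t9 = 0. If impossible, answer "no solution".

x=1, y=0, z=1, w=0, u=1

Check with x=1, y=0, z=1, w=0, u=1:
t1 = NOR(z, u) = NOR(1, 1) = 0
t2 = XOR(t1, x) = XOR(0, 1) = 1
t3 = NAND(t1, t2) = NAND(0, 1) = 1
t4 = NOT(t3) = NOT 1 = 0
t5 = OR(t1, t4) = OR(0, 0) = 0
t6 = NAND(t2, t5) = NAND(1, 0) = 1
t7 = NOT(t6) = NOT 1 = 0
t8 = NOR(t7, w) = NOR(0, 0) = 1
t9 = AND(t8, y) = AND(1, 0) = 0
So t8 = 1 and t9 = 0.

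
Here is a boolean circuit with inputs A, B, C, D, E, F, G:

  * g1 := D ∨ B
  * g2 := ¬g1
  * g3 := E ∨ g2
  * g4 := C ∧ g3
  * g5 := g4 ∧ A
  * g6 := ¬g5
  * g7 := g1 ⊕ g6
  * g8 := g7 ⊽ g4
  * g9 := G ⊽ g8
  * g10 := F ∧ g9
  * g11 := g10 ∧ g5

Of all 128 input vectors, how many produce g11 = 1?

5

g11 = g10 ∧ g5 must be 1, so both g10 = 1 and g5 = 1.
g10 = F ∧ g9 must be 1, so both F = 1 and g9 = 1.
g5 = g4 ∧ A must be 1, so both g4 = 1 and A = 1.
Enumerating the 128 input combinations, 5 give g11 = 1 and 123 give g11 = 0.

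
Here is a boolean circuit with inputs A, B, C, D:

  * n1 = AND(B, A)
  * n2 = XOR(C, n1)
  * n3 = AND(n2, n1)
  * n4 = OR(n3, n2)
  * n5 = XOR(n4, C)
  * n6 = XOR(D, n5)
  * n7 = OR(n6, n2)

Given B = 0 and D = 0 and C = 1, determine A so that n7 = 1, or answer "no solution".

A=1

Check with B = 0 and D = 0 and C = 1 and A=1:
n1 = AND(B, A) = AND(0, 1) = 0
n2 = XOR(C, n1) = XOR(1, 0) = 1
n3 = AND(n2, n1) = AND(1, 0) = 0
n4 = OR(n3, n2) = OR(0, 1) = 1
n5 = XOR(n4, C) = XOR(1, 1) = 0
n6 = XOR(D, n5) = XOR(0, 0) = 0
n7 = OR(n6, n2) = OR(0, 1) = 1
So n7 = 1.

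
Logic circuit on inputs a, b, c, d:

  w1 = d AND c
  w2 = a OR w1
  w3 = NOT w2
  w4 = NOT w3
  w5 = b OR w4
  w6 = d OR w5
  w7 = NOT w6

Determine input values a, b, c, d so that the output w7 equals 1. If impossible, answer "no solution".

a=0, b=0, c=1, d=0

Check with a=0, b=0, c=1, d=0:
w1 = d AND c = 0 AND 1 = 0
w2 = a OR w1 = 0 OR 0 = 0
w3 = NOT w2 = NOT 0 = 1
w4 = NOT w3 = NOT 1 = 0
w5 = b OR w4 = 0 OR 0 = 0
w6 = d OR w5 = 0 OR 0 = 0
w7 = NOT w6 = NOT 0 = 1
So w7 = 1 as required.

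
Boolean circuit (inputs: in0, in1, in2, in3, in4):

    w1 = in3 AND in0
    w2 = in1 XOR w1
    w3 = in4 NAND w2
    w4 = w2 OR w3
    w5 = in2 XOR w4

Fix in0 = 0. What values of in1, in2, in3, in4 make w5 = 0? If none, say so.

w5 = in2 XOR w4 must be 0, so in2 and w4 are equal.
Check with in0 = 0 and in1=0, in2=1, in3=0, in4=0:
w1 = in3 AND in0 = 0 AND 0 = 0
w2 = in1 XOR w1 = 0 XOR 0 = 0
w3 = in4 NAND w2 = 0 NAND 0 = 1
w4 = w2 OR w3 = 0 OR 1 = 1
w5 = in2 XOR w4 = 1 XOR 1 = 0
So w5 = 0.

in1=0, in2=1, in3=0, in4=0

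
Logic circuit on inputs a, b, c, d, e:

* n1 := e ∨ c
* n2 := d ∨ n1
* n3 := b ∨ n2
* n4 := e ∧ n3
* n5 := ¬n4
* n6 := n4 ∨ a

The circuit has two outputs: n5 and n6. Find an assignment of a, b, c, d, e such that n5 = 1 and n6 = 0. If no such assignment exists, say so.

a=0 b=1 c=1 d=0 e=0

Check with a=0 b=1 c=1 d=0 e=0:
n1 = e ∨ c = 0 ∨ 1 = 1
n2 = d ∨ n1 = 0 ∨ 1 = 1
n3 = b ∨ n2 = 1 ∨ 1 = 1
n4 = e ∧ n3 = 0 ∧ 1 = 0
n5 = ¬n4 = ¬0 = 1
n6 = n4 ∨ a = 0 ∨ 0 = 0
So n5 = 1 and n6 = 0.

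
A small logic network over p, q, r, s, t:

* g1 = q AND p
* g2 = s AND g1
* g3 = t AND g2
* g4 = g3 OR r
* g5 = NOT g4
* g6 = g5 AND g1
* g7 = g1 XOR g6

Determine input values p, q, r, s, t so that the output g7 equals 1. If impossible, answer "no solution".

Check with p=1 q=1 r=1 s=0 t=0:
g1 = q AND p = 1 AND 1 = 1
g2 = s AND g1 = 0 AND 1 = 0
g3 = t AND g2 = 0 AND 0 = 0
g4 = g3 OR r = 0 OR 1 = 1
g5 = NOT g4 = NOT 1 = 0
g6 = g5 AND g1 = 0 AND 1 = 0
g7 = g1 XOR g6 = 1 XOR 0 = 1
So g7 = 1 as required.

p=1 q=1 r=1 s=0 t=0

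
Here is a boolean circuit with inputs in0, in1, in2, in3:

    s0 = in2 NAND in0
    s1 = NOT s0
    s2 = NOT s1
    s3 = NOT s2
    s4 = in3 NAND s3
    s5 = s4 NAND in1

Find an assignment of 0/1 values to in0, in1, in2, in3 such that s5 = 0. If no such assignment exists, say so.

in0=1 in1=1 in2=0 in3=0

s5 = s4 NAND in1 must be 0, so both s4 = 1 and in1 = 1.
Check with in0=1 in1=1 in2=0 in3=0:
s0 = in2 NAND in0 = 0 NAND 1 = 1
s1 = NOT s0 = NOT 1 = 0
s2 = NOT s1 = NOT 0 = 1
s3 = NOT s2 = NOT 1 = 0
s4 = in3 NAND s3 = 0 NAND 0 = 1
s5 = s4 NAND in1 = 1 NAND 1 = 0
So s5 = 0 as required.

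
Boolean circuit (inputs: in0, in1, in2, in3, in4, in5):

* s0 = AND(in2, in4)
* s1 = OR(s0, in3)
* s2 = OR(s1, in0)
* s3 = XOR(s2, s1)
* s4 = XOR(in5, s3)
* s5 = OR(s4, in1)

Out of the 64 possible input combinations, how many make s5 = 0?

s5 = OR(s4, in1) must be 0, so both s4 = 0 and in1 = 0.
s4 = XOR(in5, s3) must be 0, so in5 and s3 are equal.
Enumerating the 64 input combinations, 16 give s5 = 0 and 48 give s5 = 1.

16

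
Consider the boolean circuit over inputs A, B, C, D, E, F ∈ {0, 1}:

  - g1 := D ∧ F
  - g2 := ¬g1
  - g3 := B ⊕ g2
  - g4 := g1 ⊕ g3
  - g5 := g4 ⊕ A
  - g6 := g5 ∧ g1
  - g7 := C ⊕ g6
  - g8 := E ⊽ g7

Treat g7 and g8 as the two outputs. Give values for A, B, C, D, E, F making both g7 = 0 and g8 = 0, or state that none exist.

Check with A=0 B=0 C=0 D=1 E=1 F=0:
g1 = D ∧ F = 1 ∧ 0 = 0
g2 = ¬g1 = ¬0 = 1
g3 = B ⊕ g2 = 0 ⊕ 1 = 1
g4 = g1 ⊕ g3 = 0 ⊕ 1 = 1
g5 = g4 ⊕ A = 1 ⊕ 0 = 1
g6 = g5 ∧ g1 = 1 ∧ 0 = 0
g7 = C ⊕ g6 = 0 ⊕ 0 = 0
g8 = E ⊽ g7 = 1 ⊽ 0 = 0
So g7 = 0 and g8 = 0.

A=0 B=0 C=0 D=1 E=1 F=0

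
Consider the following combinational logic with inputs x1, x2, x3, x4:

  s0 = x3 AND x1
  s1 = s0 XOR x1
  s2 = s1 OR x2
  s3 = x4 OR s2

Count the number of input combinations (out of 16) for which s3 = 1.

s3 = x4 OR s2 must be 1, so at least one of x4, s2 is 1.
Enumerating the 16 input combinations, 13 give s3 = 1 and 3 give s3 = 0.

13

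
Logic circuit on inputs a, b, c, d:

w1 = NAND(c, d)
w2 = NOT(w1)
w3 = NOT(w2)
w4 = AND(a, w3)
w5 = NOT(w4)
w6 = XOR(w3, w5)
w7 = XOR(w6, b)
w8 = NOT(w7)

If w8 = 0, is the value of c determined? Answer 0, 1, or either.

either

Both values of c occur among assignments with w8 = 0:
  c=0: a=0, b=1, c=0, d=0
  c=1: a=0, b=0, c=1, d=1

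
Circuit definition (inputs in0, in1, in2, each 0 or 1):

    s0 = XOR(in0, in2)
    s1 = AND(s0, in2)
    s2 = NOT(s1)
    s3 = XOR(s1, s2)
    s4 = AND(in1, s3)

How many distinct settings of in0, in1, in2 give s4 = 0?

4

s4 = AND(in1, s3) must be 0, so at least one of in1, s3 is 0.
Satisfying assignments:
  in0=0, in1=0, in2=0
  in0=0, in1=0, in2=1
  in0=1, in1=0, in2=0
  in0=1, in1=0, in2=1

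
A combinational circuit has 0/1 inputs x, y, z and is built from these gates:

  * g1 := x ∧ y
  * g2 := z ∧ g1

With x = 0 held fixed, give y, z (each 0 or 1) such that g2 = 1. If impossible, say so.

With x = 0 fixed, none of the 4 settings of y, z give g2 = 1.
For example, with y=1, z=1:
g1 = x ∧ y = 0 ∧ 1 = 0
g2 = z ∧ g1 = 1 ∧ 0 = 0
giving g2 = 0 ≠ 1.

no solution exists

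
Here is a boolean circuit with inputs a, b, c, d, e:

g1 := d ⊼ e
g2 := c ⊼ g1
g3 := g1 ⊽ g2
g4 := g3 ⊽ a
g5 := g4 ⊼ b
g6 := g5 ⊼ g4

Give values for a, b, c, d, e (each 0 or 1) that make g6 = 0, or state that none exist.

a=0 b=0 c=1 d=1 e=0

g6 = g5 ⊼ g4 must be 0, so both g5 = 1 and g4 = 1.
g5 = g4 ⊼ b must be 1, so at least one of g4, b is 0.
g4 = g3 ⊽ a must be 1, so both g3 = 0 and a = 0.
Check with a=0 b=0 c=1 d=1 e=0:
g1 = d ⊼ e = 1 ⊼ 0 = 1
g2 = c ⊼ g1 = 1 ⊼ 1 = 0
g3 = g1 ⊽ g2 = 1 ⊽ 0 = 0
g4 = g3 ⊽ a = 0 ⊽ 0 = 1
g5 = g4 ⊼ b = 1 ⊼ 0 = 1
g6 = g5 ⊼ g4 = 1 ⊼ 1 = 0
So g6 = 0 as required.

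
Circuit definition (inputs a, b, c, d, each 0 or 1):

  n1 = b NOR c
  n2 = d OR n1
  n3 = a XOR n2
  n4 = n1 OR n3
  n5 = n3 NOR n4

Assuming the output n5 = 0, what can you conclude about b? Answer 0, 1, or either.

either

Both values of b occur among assignments with n5 = 0:
  b=0: a=0, b=0, c=0, d=0
  b=1: a=0, b=1, c=0, d=1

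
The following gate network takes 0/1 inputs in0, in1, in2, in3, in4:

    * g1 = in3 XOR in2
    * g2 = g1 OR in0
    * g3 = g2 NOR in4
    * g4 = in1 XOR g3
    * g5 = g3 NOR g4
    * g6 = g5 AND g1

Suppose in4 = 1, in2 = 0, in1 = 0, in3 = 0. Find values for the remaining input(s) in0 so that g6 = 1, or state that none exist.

With in4 = 1, in2 = 0, in1 = 0, in3 = 0 fixed, none of the 2 settings of in0 give g6 = 1.
For example, with in0=1:
g1 = in3 XOR in2 = 0 XOR 0 = 0
g2 = g1 OR in0 = 0 OR 1 = 1
g3 = g2 NOR in4 = 1 NOR 1 = 0
g4 = in1 XOR g3 = 0 XOR 0 = 0
g5 = g3 NOR g4 = 0 NOR 0 = 1
g6 = g5 AND g1 = 1 AND 0 = 0
giving g6 = 0 ≠ 1.

no solution exists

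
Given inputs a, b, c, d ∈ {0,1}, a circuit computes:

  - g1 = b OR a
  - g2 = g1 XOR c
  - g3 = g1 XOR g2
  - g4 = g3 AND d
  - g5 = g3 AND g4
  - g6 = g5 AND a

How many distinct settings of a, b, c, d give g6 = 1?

2

g6 = g5 AND a must be 1, so both g5 = 1 and a = 1.
Enumerating the 16 input combinations, 2 give g6 = 1 and 14 give g6 = 0.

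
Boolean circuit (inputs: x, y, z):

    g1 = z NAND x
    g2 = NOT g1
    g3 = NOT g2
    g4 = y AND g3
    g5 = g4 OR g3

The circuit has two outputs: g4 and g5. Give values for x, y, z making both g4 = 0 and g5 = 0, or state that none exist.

x=1, y=0, z=1

Check with x=1, y=0, z=1:
g1 = z NAND x = 1 NAND 1 = 0
g2 = NOT g1 = NOT 0 = 1
g3 = NOT g2 = NOT 1 = 0
g4 = y AND g3 = 0 AND 0 = 0
g5 = g4 OR g3 = 0 OR 0 = 0
So g4 = 0 and g5 = 0.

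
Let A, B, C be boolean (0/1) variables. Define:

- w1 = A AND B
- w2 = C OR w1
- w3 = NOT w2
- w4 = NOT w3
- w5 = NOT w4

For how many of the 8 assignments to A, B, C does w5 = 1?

w5 = NOT w4 must be 1, so w4 = 0.
w4 = NOT w3 must be 0, so w3 = 1.
Satisfying assignments:
  A=0, B=0, C=0
  A=0, B=1, C=0
  A=1, B=0, C=0

3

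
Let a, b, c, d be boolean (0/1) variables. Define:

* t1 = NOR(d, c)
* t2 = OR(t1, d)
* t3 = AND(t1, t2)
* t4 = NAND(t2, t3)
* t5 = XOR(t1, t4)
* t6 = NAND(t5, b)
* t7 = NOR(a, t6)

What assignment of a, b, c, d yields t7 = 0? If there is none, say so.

a=1, b=1, c=0, d=0

Check with a=1, b=1, c=0, d=0:
t1 = NOR(d, c) = NOR(0, 0) = 1
t2 = OR(t1, d) = OR(1, 0) = 1
t3 = AND(t1, t2) = AND(1, 1) = 1
t4 = NAND(t2, t3) = NAND(1, 1) = 0
t5 = XOR(t1, t4) = XOR(1, 0) = 1
t6 = NAND(t5, b) = NAND(1, 1) = 0
t7 = NOR(a, t6) = NOR(1, 0) = 0
So t7 = 0 as required.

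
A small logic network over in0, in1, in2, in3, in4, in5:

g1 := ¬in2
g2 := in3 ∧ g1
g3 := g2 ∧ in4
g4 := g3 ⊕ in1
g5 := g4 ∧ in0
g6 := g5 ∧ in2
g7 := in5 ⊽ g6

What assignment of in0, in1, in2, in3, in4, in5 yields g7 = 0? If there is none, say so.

in0=1 in1=1 in2=0 in3=0 in4=0 in5=1

g7 = in5 ⊽ g6 must be 0, so at least one of in5, g6 is 1.
Check with in0=1 in1=1 in2=0 in3=0 in4=0 in5=1:
g1 = ¬in2 = ¬0 = 1
g2 = in3 ∧ g1 = 0 ∧ 1 = 0
g3 = g2 ∧ in4 = 0 ∧ 0 = 0
g4 = g3 ⊕ in1 = 0 ⊕ 1 = 1
g5 = g4 ∧ in0 = 1 ∧ 1 = 1
g6 = g5 ∧ in2 = 1 ∧ 0 = 0
g7 = in5 ⊽ g6 = 1 ⊽ 0 = 0
So g7 = 0 as required.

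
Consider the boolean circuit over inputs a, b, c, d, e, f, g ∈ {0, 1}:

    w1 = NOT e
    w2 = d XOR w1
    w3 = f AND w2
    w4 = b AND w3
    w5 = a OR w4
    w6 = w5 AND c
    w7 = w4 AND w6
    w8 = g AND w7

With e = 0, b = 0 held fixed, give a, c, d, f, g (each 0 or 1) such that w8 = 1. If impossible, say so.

no solution exists

With e = 0, b = 0 fixed, none of the 32 settings of a, c, d, f, g give w8 = 1.
For example, with a=1, c=0, d=0, f=0, g=0:
w1 = NOT e = NOT 0 = 1
w2 = d XOR w1 = 0 XOR 1 = 1
w3 = f AND w2 = 0 AND 1 = 0
w4 = b AND w3 = 0 AND 0 = 0
w5 = a OR w4 = 1 OR 0 = 1
w6 = w5 AND c = 1 AND 0 = 0
w7 = w4 AND w6 = 0 AND 0 = 0
w8 = g AND w7 = 0 AND 0 = 0
giving w8 = 0 ≠ 1.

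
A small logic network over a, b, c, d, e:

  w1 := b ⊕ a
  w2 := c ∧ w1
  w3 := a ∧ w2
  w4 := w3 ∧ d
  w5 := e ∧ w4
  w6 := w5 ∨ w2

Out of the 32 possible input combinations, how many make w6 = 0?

24

w6 = w5 ∨ w2 must be 0, so both w5 = 0 and w2 = 0.
w5 = e ∧ w4 must be 0, so at least one of e, w4 is 0.
w2 = c ∧ w1 must be 0, so at least one of c, w1 is 0.
Enumerating the 32 input combinations, 24 give w6 = 0 and 8 give w6 = 1.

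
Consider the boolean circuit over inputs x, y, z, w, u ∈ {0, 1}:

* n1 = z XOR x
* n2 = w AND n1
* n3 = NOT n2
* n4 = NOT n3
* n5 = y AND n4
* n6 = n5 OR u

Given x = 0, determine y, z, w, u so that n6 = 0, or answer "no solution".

y=0 z=1 w=0 u=0

Check with x = 0 and y=0, z=1, w=0, u=0:
n1 = z XOR x = 1 XOR 0 = 1
n2 = w AND n1 = 0 AND 1 = 0
n3 = NOT n2 = NOT 0 = 1
n4 = NOT n3 = NOT 1 = 0
n5 = y AND n4 = 0 AND 0 = 0
n6 = n5 OR u = 0 OR 0 = 0
So n6 = 0.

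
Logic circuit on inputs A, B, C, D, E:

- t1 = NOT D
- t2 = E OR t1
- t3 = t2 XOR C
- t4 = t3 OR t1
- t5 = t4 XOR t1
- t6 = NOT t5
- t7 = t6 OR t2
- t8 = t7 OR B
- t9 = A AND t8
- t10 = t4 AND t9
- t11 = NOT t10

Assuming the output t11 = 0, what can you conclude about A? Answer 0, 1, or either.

1

t11 = NOT t10 must be 0, so t10 = 1.
t10 = t4 AND t9 must be 1, so both t4 = 1 and t9 = 1.
t4 = t3 OR t1 must be 1, so at least one of t3, t1 is 1.
Every assignment with t11 = 0 has A = 1; there are 11 such assignment(s).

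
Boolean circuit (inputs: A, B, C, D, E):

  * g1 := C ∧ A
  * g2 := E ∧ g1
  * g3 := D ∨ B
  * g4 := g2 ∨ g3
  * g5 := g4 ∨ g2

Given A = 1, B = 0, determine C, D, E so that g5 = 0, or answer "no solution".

Check with A = 1, B = 0 and C=0, D=0, E=0:
g1 = C ∧ A = 0 ∧ 1 = 0
g2 = E ∧ g1 = 0 ∧ 0 = 0
g3 = D ∨ B = 0 ∨ 0 = 0
g4 = g2 ∨ g3 = 0 ∨ 0 = 0
g5 = g4 ∨ g2 = 0 ∨ 0 = 0
So g5 = 0.

C=0, D=0, E=0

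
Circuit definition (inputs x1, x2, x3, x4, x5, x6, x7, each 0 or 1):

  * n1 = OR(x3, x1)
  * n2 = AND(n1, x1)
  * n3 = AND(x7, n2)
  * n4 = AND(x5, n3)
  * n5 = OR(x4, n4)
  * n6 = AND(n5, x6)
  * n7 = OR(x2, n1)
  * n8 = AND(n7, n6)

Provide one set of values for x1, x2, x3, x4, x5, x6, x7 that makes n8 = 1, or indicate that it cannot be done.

n8 = AND(n7, n6) must be 1, so both n7 = 1 and n6 = 1.
n7 = OR(x2, n1) must be 1, so at least one of x2, n1 is 1.
n6 = AND(n5, x6) must be 1, so both n5 = 1 and x6 = 1.
Check with x1=1 x2=0 x3=1 x4=1 x5=1 x6=1 x7=0:
n1 = OR(x3, x1) = OR(1, 1) = 1
n2 = AND(n1, x1) = AND(1, 1) = 1
n3 = AND(x7, n2) = AND(0, 1) = 0
n4 = AND(x5, n3) = AND(1, 0) = 0
n5 = OR(x4, n4) = OR(1, 0) = 1
n6 = AND(n5, x6) = AND(1, 1) = 1
n7 = OR(x2, n1) = OR(0, 1) = 1
n8 = AND(n7, n6) = AND(1, 1) = 1
So n8 = 1 as required.

x1=1 x2=0 x3=1 x4=1 x5=1 x6=1 x7=0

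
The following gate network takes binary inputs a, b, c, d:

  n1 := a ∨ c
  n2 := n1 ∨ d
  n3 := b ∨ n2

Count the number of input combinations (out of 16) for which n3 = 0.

n3 = b ∨ n2 must be 0, so both b = 0 and n2 = 0.
Satisfying assignments:
  a=0, b=0, c=0, d=0

1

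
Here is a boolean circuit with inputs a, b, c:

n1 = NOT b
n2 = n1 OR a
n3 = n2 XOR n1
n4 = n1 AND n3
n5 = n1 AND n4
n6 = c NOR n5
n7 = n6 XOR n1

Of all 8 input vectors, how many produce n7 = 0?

4

n7 = n6 XOR n1 must be 0, so n6 and n1 are equal.
Satisfying assignments:
  a=0, b=0, c=0
  a=0, b=1, c=1
  a=1, b=0, c=0
  a=1, b=1, c=1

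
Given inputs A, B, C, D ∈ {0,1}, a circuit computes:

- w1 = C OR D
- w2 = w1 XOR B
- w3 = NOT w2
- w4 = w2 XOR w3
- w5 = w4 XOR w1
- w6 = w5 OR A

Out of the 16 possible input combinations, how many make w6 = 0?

w6 = w5 OR A must be 0, so both w5 = 0 and A = 0.
w5 = w4 XOR w1 must be 0, so w4 and w1 are equal.
Enumerating the 16 input combinations, 6 give w6 = 0 and 10 give w6 = 1.

6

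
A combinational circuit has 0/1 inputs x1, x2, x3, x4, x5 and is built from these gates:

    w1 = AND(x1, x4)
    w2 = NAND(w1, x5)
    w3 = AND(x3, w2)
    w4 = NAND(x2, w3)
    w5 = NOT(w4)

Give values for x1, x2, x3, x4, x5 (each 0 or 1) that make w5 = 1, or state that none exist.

x1=0 x2=1 x3=1 x4=0 x5=0

Check with x1=0 x2=1 x3=1 x4=0 x5=0:
w1 = AND(x1, x4) = AND(0, 0) = 0
w2 = NAND(w1, x5) = NAND(0, 0) = 1
w3 = AND(x3, w2) = AND(1, 1) = 1
w4 = NAND(x2, w3) = NAND(1, 1) = 0
w5 = NOT(w4) = NOT 0 = 1
So w5 = 1 as required.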